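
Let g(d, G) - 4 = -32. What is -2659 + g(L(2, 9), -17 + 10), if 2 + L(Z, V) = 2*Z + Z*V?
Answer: -2687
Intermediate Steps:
L(Z, V) = -2 + 2*Z + V*Z (L(Z, V) = -2 + (2*Z + Z*V) = -2 + (2*Z + V*Z) = -2 + 2*Z + V*Z)
g(d, G) = -28 (g(d, G) = 4 - 32 = -28)
-2659 + g(L(2, 9), -17 + 10) = -2659 - 28 = -2687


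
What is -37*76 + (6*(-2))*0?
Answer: -2812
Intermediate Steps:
-37*76 + (6*(-2))*0 = -2812 - 12*0 = -2812 + 0 = -2812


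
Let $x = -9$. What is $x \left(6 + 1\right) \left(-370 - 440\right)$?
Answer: $51030$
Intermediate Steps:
$x \left(6 + 1\right) \left(-370 - 440\right) = - 9 \left(6 + 1\right) \left(-370 - 440\right) = \left(-9\right) 7 \left(-810\right) = \left(-63\right) \left(-810\right) = 51030$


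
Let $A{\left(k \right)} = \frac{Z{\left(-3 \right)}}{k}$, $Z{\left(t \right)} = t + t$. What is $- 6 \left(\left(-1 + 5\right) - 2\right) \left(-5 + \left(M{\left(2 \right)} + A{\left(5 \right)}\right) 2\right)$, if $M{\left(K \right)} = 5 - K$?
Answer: $\frac{84}{5} \approx 16.8$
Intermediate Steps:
$Z{\left(t \right)} = 2 t$
$A{\left(k \right)} = - \frac{6}{k}$ ($A{\left(k \right)} = \frac{2 \left(-3\right)}{k} = - \frac{6}{k}$)
$- 6 \left(\left(-1 + 5\right) - 2\right) \left(-5 + \left(M{\left(2 \right)} + A{\left(5 \right)}\right) 2\right) = - 6 \left(\left(-1 + 5\right) - 2\right) \left(-5 + \left(\left(5 - 2\right) - \frac{6}{5}\right) 2\right) = - 6 \left(4 - 2\right) \left(-5 + \left(\left(5 - 2\right) - \frac{6}{5}\right) 2\right) = \left(-6\right) 2 \left(-5 + \left(3 - \frac{6}{5}\right) 2\right) = - 12 \left(-5 + \frac{9}{5} \cdot 2\right) = - 12 \left(-5 + \frac{18}{5}\right) = \left(-12\right) \left(- \frac{7}{5}\right) = \frac{84}{5}$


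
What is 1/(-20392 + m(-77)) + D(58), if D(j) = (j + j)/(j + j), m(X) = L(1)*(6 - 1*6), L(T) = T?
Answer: 20391/20392 ≈ 0.99995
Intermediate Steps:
m(X) = 0 (m(X) = 1*(6 - 1*6) = 1*(6 - 6) = 1*0 = 0)
D(j) = 1 (D(j) = (2*j)/((2*j)) = (2*j)*(1/(2*j)) = 1)
1/(-20392 + m(-77)) + D(58) = 1/(-20392 + 0) + 1 = 1/(-20392) + 1 = -1/20392 + 1 = 20391/20392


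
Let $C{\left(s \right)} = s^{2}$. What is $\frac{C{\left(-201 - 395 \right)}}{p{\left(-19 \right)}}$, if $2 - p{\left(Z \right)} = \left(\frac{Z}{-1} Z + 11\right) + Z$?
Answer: $\frac{355216}{371} \approx 957.46$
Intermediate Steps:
$p{\left(Z \right)} = -9 + Z^{2} - Z$ ($p{\left(Z \right)} = 2 - \left(\left(\frac{Z}{-1} Z + 11\right) + Z\right) = 2 - \left(\left(Z \left(-1\right) Z + 11\right) + Z\right) = 2 - \left(\left(- Z Z + 11\right) + Z\right) = 2 - \left(\left(- Z^{2} + 11\right) + Z\right) = 2 - \left(\left(11 - Z^{2}\right) + Z\right) = 2 - \left(11 + Z - Z^{2}\right) = -9 + Z^{2} - Z$)
$\frac{C{\left(-201 - 395 \right)}}{p{\left(-19 \right)}} = \frac{\left(-201 - 395\right)^{2}}{-9 + \left(-19\right)^{2} - -19} = \frac{\left(-596\right)^{2}}{-9 + 361 + 19} = \frac{355216}{371}$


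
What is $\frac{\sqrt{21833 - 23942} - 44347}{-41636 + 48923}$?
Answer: $- \frac{44347}{7287} + \frac{i \sqrt{2109}}{7287} \approx -6.0858 + 0.0063022 i$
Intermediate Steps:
$\frac{\sqrt{21833 - 23942} - 44347}{-41636 + 48923} = \frac{\sqrt{-2109} - 44347}{7287} = \left(i \sqrt{2109} - 44347\right) \frac{1}{7287} = \left(-44347 + i \sqrt{2109}\right) \frac{1}{7287} = - \frac{44347}{7287} + \frac{i \sqrt{2109}}{7287}$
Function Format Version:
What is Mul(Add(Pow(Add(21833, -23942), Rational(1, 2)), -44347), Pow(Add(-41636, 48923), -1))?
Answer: Add(Rational(-44347, 7287), Mul(Rational(1, 7287), I, Pow(2109, Rational(1, 2)))) ≈ Add(-6.0858, Mul(0.0063022, I))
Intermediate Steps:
Mul(Add(Pow(Add(21833, -23942), Rational(1, 2)), -44347), Pow(Add(-41636, 48923), -1)) = Mul(Add(Pow(-2109, Rational(1, 2)), -44347), Pow(7287, -1)) = Mul(Add(Mul(I, Pow(2109, Rational(1, 2))), -44347), Rational(1, 7287)) = Mul(Add(-44347, Mul(I, Pow(2109, Rational(1, 2)))), Rational(1, 7287)) = Add(Rational(-44347, 7287), Mul(Rational(1, 7287), I, Pow(2109, Rational(1, 2))))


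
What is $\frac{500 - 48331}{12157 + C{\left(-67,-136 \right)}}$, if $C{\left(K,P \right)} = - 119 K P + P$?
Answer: $\frac{47831}{1072307} \approx 0.044606$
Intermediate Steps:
$C{\left(K,P \right)} = P - 119 K P$ ($C{\left(K,P \right)} = - 119 K P + P = P - 119 K P$)
$\frac{500 - 48331}{12157 + C{\left(-67,-136 \right)}} = \frac{500 - 48331}{12157 - 136 \left(1 - -7973\right)} = - \frac{47831}{12157 - 136 \left(1 + 7973\right)} = - \frac{47831}{12157 - 1084464} = - \frac{47831}{-1072307} = \left(-47831\right) \left(- \frac{1}{1072307}\right) = \frac{47831}{1072307}$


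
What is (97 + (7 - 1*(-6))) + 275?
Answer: 385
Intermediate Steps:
(97 + (7 - 1*(-6))) + 275 = (97 + (7 + 6)) + 275 = (97 + 13) + 275 = 110 + 275 = 385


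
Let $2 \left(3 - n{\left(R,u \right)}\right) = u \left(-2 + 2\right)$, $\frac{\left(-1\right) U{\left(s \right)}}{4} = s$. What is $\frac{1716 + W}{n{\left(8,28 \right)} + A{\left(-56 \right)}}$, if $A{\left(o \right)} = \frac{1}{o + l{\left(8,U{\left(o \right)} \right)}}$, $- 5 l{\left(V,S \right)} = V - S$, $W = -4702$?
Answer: $- \frac{191104}{187} \approx -1021.9$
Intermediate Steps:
$U{\left(s \right)} = - 4 s$
$l{\left(V,S \right)} = - \frac{V}{5} + \frac{S}{5}$ ($l{\left(V,S \right)} = - \frac{V - S}{5} = - \frac{V}{5} + \frac{S}{5}$)
$n{\left(R,u \right)} = 3$ ($n{\left(R,u \right)} = 3 - \frac{u \left(-2 + 2\right)}{2} = 3 - \frac{u 0}{2} = 3 - 0 = 3 + 0 = 3$)
$A{\left(o \right)} = \frac{1}{- \frac{8}{5} + \frac{o}{5}}$ ($A{\left(o \right)} = \frac{1}{o + \left(\left(- \frac{1}{5}\right) 8 + \frac{\left(-4\right) o}{5}\right)} = \frac{1}{o - \left(\frac{8}{5} + \frac{4 o}{5}\right)} = \frac{1}{- \frac{8}{5} + \frac{o}{5}}$)
$\frac{1716 + W}{n{\left(8,28 \right)} + A{\left(-56 \right)}} = \frac{1716 - 4702}{3 + \frac{5}{-8 - 56}} = - \frac{2986}{3 + \frac{5}{-64}} = - \frac{2986}{3 + 5 \left(- \frac{1}{64}\right)} = - \frac{2986}{3 - \frac{5}{64}} = - \frac{2986}{\frac{187}{64}} = \left(-2986\right) \frac{64}{187} = - \frac{191104}{187}$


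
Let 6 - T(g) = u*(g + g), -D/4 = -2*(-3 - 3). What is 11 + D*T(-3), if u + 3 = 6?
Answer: -1141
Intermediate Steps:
u = 3 (u = -3 + 6 = 3)
D = -48 (D = -(-8)*(-3 - 3) = -(-8)*(-6) = -4*12 = -48)
T(g) = 6 - 6*g (T(g) = 6 - 3*(g + g) = 6 - 3*2*g = 6 - 6*g)
11 + D*T(-3) = 11 - 48*(6 - 6*(-3)) = 11 - 48*(6 + 18) = 11 - 48*24 = 11 - 1152 = -1141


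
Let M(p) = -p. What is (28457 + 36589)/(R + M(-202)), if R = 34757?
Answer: 21682/11653 ≈ 1.8606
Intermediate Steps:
(28457 + 36589)/(R + M(-202)) = (28457 + 36589)/(34757 - 1*(-202)) = 65046/(34757 + 202) = 65046/34959 = 65046*(1/34959) = 21682/11653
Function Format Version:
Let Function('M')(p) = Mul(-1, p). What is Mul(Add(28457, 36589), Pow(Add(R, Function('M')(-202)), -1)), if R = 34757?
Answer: Rational(21682, 11653) ≈ 1.8606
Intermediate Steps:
Mul(Add(28457, 36589), Pow(Add(R, Function('M')(-202)), -1)) = Mul(Add(28457, 36589), Pow(Add(34757, Mul(-1, -202)), -1)) = Mul(65046, Pow(Add(34757, 202), -1)) = Mul(65046, Pow(34959, -1)) = Mul(65046, Rational(1, 34959)) = Rational(21682, 11653)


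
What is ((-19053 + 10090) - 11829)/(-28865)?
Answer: 904/1255 ≈ 0.72032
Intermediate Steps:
((-19053 + 10090) - 11829)/(-28865) = (-8963 - 11829)*(-1/28865) = -20792*(-1/28865) = 904/1255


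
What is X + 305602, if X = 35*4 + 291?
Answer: 306033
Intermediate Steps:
X = 431 (X = 140 + 291 = 431)
X + 305602 = 431 + 305602 = 306033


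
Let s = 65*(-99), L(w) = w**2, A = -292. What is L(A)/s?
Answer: -85264/6435 ≈ -13.250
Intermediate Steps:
s = -6435
L(A)/s = (-292)**2/(-6435) = 85264*(-1/6435) = -85264/6435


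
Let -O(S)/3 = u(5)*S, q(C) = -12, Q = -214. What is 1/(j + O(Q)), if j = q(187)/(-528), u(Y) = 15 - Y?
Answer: 44/282481 ≈ 0.00015576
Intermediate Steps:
j = 1/44 (j = -12/(-528) = -12*(-1/528) = 1/44 ≈ 0.022727)
O(S) = -30*S (O(S) = -3*(15 - 1*5)*S = -3*(15 - 5)*S = -30*S)
1/(j + O(Q)) = 1/(1/44 - 30*(-214)) = 1/(1/44 + 6420) = 1/(282481/44) = 44/282481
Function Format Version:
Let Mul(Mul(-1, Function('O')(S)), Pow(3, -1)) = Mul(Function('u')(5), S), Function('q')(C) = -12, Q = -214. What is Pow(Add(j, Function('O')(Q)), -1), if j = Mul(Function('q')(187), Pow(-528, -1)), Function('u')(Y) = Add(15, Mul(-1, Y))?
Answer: Rational(44, 282481) ≈ 0.00015576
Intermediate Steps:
j = Rational(1, 44) (j = Mul(-12, Pow(-528, -1)) = Mul(-12, Rational(-1, 528)) = Rational(1, 44) ≈ 0.022727)
Function('O')(S) = Mul(-30, S) (Function('O')(S) = Mul(-3, Mul(Add(15, Mul(-1, 5)), S)) = Mul(-3, Mul(Add(15, -5), S)) = Mul(-3, Mul(10, S)) = Mul(-30, S))
Pow(Add(j, Function('O')(Q)), -1) = Pow(Add(Rational(1, 44), Mul(-30, -214)), -1) = Pow(Add(Rational(1, 44), 6420), -1) = Pow(Rational(282481, 44), -1) = Rational(44, 282481)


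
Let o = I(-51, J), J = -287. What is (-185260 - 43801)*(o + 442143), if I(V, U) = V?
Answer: -101266035612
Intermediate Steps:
o = -51
(-185260 - 43801)*(o + 442143) = (-185260 - 43801)*(-51 + 442143) = -229061*442092 = -101266035612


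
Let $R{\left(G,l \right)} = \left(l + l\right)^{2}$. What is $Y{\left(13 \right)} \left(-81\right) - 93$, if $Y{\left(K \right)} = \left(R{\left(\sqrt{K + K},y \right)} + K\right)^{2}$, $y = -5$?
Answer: $-1034382$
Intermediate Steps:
$R{\left(G,l \right)} = 4 l^{2}$ ($R{\left(G,l \right)} = \left(2 l\right)^{2} = 4 l^{2}$)
$Y{\left(K \right)} = \left(100 + K\right)^{2}$ ($Y{\left(K \right)} = \left(4 \left(-5\right)^{2} + K\right)^{2} = \left(4 \cdot 25 + K\right)^{2} = \left(100 + K\right)^{2}$)
$Y{\left(13 \right)} \left(-81\right) - 93 = \left(100 + 13\right)^{2} \left(-81\right) - 93 = 113^{2} \left(-81\right) - 93 = 12769 \left(-81\right) - 93 = -1034289 - 93 = -1034382$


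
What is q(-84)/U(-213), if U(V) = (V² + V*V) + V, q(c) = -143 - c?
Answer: -59/90525 ≈ -0.00065175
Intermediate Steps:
U(V) = V + 2*V² (U(V) = (V² + V²) + V = 2*V² + V = V + 2*V²)
q(-84)/U(-213) = (-143 - 1*(-84))/((-213*(1 + 2*(-213)))) = (-143 + 84)/((-213*(1 - 426))) = -59/((-213*(-425))) = -59/90525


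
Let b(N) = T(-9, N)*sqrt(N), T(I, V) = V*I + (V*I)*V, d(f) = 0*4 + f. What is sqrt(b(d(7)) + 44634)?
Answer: sqrt(44634 - 504*sqrt(7)) ≈ 208.09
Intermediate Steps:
d(f) = f (d(f) = 0 + f = f)
T(I, V) = I*V + I*V**2 (T(I, V) = I*V + (I*V)*V = I*V + I*V**2)
b(N) = -9*N**(3/2)*(1 + N) (b(N) = (-9*N*(1 + N))*sqrt(N) = -9*N**(3/2)*(1 + N))
sqrt(b(d(7)) + 44634) = sqrt(9*7**(3/2)*(-1 - 1*7) + 44634) = sqrt(9*(7*sqrt(7))*(-1 - 7) + 44634) = sqrt(9*(7*sqrt(7))*(-8) + 44634) = sqrt(-504*sqrt(7) + 44634) = sqrt(44634 - 504*sqrt(7))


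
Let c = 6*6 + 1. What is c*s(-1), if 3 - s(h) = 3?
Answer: 0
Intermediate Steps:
s(h) = 0 (s(h) = 3 - 1*3 = 3 - 3 = 0)
c = 37 (c = 36 + 1 = 37)
c*s(-1) = 37*0 = 0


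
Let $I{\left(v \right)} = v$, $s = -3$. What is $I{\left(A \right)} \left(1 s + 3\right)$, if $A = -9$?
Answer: $0$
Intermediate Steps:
$I{\left(A \right)} \left(1 s + 3\right) = - 9 \left(1 \left(-3\right) + 3\right) = - 9 \left(-3 + 3\right) = \left(-9\right) 0 = 0$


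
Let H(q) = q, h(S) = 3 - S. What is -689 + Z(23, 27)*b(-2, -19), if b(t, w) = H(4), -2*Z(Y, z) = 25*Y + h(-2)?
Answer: -1849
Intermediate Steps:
Z(Y, z) = -5/2 - 25*Y/2 (Z(Y, z) = -(25*Y + (3 - 1*(-2)))/2 = -(25*Y + (3 + 2))/2 = -(25*Y + 5)/2 = -(5 + 25*Y)/2 = -5/2 - 25*Y/2)
b(t, w) = 4
-689 + Z(23, 27)*b(-2, -19) = -689 + (-5/2 - 25/2*23)*4 = -689 + (-5/2 - 575/2)*4 = -689 - 290*4 = -689 - 1160 = -1849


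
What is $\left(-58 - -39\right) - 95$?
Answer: $-114$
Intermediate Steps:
$\left(-58 - -39\right) - 95 = \left(-58 + 39\right) - 95 = -19 - 95 = -114$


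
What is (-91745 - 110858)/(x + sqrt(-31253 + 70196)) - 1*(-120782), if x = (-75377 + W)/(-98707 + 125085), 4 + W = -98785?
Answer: 817043601839843687/6766540536014 - 105728205971289*sqrt(4327)/6766540536014 ≈ 1.1972e+5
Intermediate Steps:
W = -98789 (W = -4 - 98785 = -98789)
x = -87083/13189 (x = (-75377 - 98789)/(-98707 + 125085) = -174166/26378 = -174166*1/26378 = -87083/13189 ≈ -6.6027)
(-91745 - 110858)/(x + sqrt(-31253 + 70196)) - 1*(-120782) = (-91745 - 110858)/(-87083/13189 + sqrt(-31253 + 70196)) - 1*(-120782) = -202603/(-87083/13189 + sqrt(38943)) + 120782 = -202603/(-87083/13189 + 3*sqrt(4327)) + 120782 = 120782 - 202603/(-87083/13189 + 3*sqrt(4327))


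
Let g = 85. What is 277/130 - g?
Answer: -10773/130 ≈ -82.869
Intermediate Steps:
277/130 - g = 277/130 - 1*85 = 277*(1/130) - 85 = 277/130 - 85 = -10773/130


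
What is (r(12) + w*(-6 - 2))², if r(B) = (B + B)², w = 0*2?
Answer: 331776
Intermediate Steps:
w = 0
r(B) = 4*B² (r(B) = (2*B)² = 4*B²)
(r(12) + w*(-6 - 2))² = (4*12² + 0*(-6 - 2))² = (4*144 + 0*(-8))² = (576 + 0)² = 576² = 331776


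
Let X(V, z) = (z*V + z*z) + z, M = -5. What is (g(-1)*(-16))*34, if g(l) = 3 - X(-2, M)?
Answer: 14688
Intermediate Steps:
X(V, z) = z + z² + V*z (X(V, z) = (V*z + z²) + z = (z² + V*z) + z = z + z² + V*z)
g(l) = -27 (g(l) = 3 - (-5)*(1 - 2 - 5) = 3 - (-5)*(-6) = 3 - 1*30 = 3 - 30 = -27)
(g(-1)*(-16))*34 = -27*(-16)*34 = 432*34 = 14688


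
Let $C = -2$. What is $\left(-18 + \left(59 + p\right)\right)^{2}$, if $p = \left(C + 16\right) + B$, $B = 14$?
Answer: $4761$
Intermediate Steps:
$p = 28$ ($p = \left(-2 + 16\right) + 14 = 14 + 14 = 28$)
$\left(-18 + \left(59 + p\right)\right)^{2} = \left(-18 + \left(59 + 28\right)\right)^{2} = \left(-18 + 87\right)^{2} = 69^{2} = 4761$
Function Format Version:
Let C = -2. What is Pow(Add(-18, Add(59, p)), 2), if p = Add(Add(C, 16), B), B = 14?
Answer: 4761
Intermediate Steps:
p = 28 (p = Add(Add(-2, 16), 14) = Add(14, 14) = 28)
Pow(Add(-18, Add(59, p)), 2) = Pow(Add(-18, Add(59, 28)), 2) = Pow(Add(-18, 87), 2) = Pow(69, 2) = 4761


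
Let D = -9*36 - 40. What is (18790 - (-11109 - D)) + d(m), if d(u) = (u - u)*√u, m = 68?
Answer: 29535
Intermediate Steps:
D = -364 (D = -324 - 40 = -364)
d(u) = 0 (d(u) = 0*√u = 0)
(18790 - (-11109 - D)) + d(m) = (18790 - (-11109 - 1*(-364))) + 0 = (18790 - (-11109 + 364)) + 0 = (18790 - 1*(-10745)) + 0 = (18790 + 10745) + 0 = 29535 + 0 = 29535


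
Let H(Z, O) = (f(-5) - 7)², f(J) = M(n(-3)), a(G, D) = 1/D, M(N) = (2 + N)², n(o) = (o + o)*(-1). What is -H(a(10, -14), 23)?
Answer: -3249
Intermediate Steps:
n(o) = -2*o (n(o) = (2*o)*(-1) = -2*o)
f(J) = 64 (f(J) = (2 - 2*(-3))² = (2 + 6)² = 8² = 64)
H(Z, O) = 3249 (H(Z, O) = (64 - 7)² = 57² = 3249)
-H(a(10, -14), 23) = -1*3249 = -3249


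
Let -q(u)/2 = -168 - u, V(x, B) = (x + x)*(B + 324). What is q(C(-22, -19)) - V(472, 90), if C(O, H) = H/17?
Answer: -6638198/17 ≈ -3.9048e+5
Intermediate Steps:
C(O, H) = H/17 (C(O, H) = H*(1/17) = H/17)
V(x, B) = 2*x*(324 + B) (V(x, B) = (2*x)*(324 + B) = 2*x*(324 + B))
q(u) = 336 + 2*u (q(u) = -2*(-168 - u) = 336 + 2*u)
q(C(-22, -19)) - V(472, 90) = (336 + 2*((1/17)*(-19))) - 2*472*(324 + 90) = (336 + 2*(-19/17)) - 2*472*414 = (336 - 38/17) - 1*390816 = 5674/17 - 390816 = -6638198/17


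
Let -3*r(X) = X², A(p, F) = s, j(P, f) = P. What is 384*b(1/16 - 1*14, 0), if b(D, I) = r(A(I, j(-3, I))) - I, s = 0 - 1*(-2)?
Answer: -512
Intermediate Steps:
s = 2 (s = 0 + 2 = 2)
A(p, F) = 2
r(X) = -X²/3
b(D, I) = -4/3 - I (b(D, I) = -⅓*2² - I = -⅓*4 - I = -4/3 - I)
384*b(1/16 - 1*14, 0) = 384*(-4/3 - 1*0) = 384*(-4/3 + 0) = 384*(-4/3) = -512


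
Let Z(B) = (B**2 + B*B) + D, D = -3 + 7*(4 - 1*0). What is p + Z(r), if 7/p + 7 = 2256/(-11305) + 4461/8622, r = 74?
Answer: 2382958289433/217107199 ≈ 10976.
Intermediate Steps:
D = 25 (D = -3 + 7*(4 + 0) = -3 + 7*4 = -3 + 28 = 25)
Z(B) = 25 + 2*B**2 (Z(B) = (B**2 + B*B) + 25 = (B**2 + B**2) + 25 = 2*B**2 + 25 = 25 + 2*B**2)
p = -227433990/217107199 (p = 7/(-7 + (2256/(-11305) + 4461/8622)) = 7/(-7 + (2256*(-1/11305) + 4461*(1/8622))) = 7/(-7 + (-2256/11305 + 1487/2874)) = 7/(-7 + 10326791/32490570) = 7/(-217107199/32490570) = 7*(-32490570/217107199) = -227433990/217107199 ≈ -1.0476)
p + Z(r) = -227433990/217107199 + (25 + 2*74**2) = -227433990/217107199 + (25 + 2*5476) = -227433990/217107199 + (25 + 10952) = -227433990/217107199 + 10977 = 2382958289433/217107199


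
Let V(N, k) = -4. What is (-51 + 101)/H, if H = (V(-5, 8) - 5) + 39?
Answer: 5/3 ≈ 1.6667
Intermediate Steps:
H = 30 (H = (-4 - 5) + 39 = -9 + 39 = 30)
(-51 + 101)/H = (-51 + 101)/30 = (1/30)*50 = 5/3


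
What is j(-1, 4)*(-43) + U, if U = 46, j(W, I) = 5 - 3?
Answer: -40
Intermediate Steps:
j(W, I) = 2
j(-1, 4)*(-43) + U = 2*(-43) + 46 = -86 + 46 = -40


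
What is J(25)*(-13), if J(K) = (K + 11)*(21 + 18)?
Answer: -18252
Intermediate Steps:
J(K) = 429 + 39*K (J(K) = (11 + K)*39 = 429 + 39*K)
J(25)*(-13) = (429 + 39*25)*(-13) = (429 + 975)*(-13) = 1404*(-13) = -18252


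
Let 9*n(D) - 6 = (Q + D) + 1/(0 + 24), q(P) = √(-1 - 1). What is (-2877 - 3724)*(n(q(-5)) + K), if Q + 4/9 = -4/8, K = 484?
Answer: -2072707399/648 - 6601*I*√2/9 ≈ -3.1986e+6 - 1037.2*I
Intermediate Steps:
q(P) = I*√2 (q(P) = √(-2) = I*√2)
Q = -17/18 (Q = -4/9 - 4/8 = -4/9 - 4*⅛ = -4/9 - ½ = -17/18 ≈ -0.94444)
n(D) = 367/648 + D/9 (n(D) = ⅔ + ((-17/18 + D) + 1/(0 + 24))/9 = ⅔ + ((-17/18 + D) + 1/24)/9 = ⅔ + (-65/72 + D)/9 = ⅔ + (-65/648 + D/9) = 367/648 + D/9)
(-2877 - 3724)*(n(q(-5)) + K) = (-2877 - 3724)*((367/648 + (I*√2)/9) + 484) = -6601*((367/648 + I*√2/9) + 484) = -6601*(313999/648 + I*√2/9) = -2072707399/648 - 6601*I*√2/9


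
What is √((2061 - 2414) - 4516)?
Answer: 3*I*√541 ≈ 69.778*I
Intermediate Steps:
√((2061 - 2414) - 4516) = √(-353 - 4516) = √(-4869) = 3*I*√541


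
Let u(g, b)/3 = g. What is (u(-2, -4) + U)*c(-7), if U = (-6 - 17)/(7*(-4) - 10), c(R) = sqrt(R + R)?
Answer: -205*I*sqrt(14)/38 ≈ -20.185*I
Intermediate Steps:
c(R) = sqrt(2)*sqrt(R) (c(R) = sqrt(2*R) = sqrt(2)*sqrt(R))
u(g, b) = 3*g
U = 23/38 (U = -23/(-28 - 10) = -23/(-38) = -23*(-1/38) = 23/38 ≈ 0.60526)
(u(-2, -4) + U)*c(-7) = (3*(-2) + 23/38)*(sqrt(2)*sqrt(-7)) = (-6 + 23/38)*(sqrt(2)*(I*sqrt(7))) = -205*I*sqrt(14)/38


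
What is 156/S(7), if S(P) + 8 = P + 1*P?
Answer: 26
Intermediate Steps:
S(P) = -8 + 2*P (S(P) = -8 + (P + 1*P) = -8 + (P + P) = -8 + 2*P)
156/S(7) = 156/(-8 + 2*7) = 156/(-8 + 14) = 156/6 = 156*(⅙) = 26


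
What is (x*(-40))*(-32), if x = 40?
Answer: 51200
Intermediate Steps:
(x*(-40))*(-32) = (40*(-40))*(-32) = -1600*(-32) = 51200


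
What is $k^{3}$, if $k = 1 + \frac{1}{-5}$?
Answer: $\frac{64}{125} \approx 0.512$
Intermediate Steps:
$k = \frac{4}{5}$ ($k = 1 - \frac{1}{5} = \frac{4}{5} \approx 0.8$)
$k^{3} = \left(\frac{4}{5}\right)^{3} = \frac{64}{125}$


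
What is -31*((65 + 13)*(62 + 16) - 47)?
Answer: -187147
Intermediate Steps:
-31*((65 + 13)*(62 + 16) - 47) = -31*(78*78 - 47) = -31*(6084 - 47) = -31*6037 = -187147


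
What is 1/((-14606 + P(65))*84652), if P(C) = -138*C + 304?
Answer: -1/1970021344 ≈ -5.0761e-10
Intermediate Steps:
P(C) = 304 - 138*C
1/((-14606 + P(65))*84652) = 1/((-14606 + (304 - 138*65))*84652) = (1/84652)/(-14606 + (304 - 8970)) = (1/84652)/(-14606 - 8666) = (1/84652)/(-23272) = -1/23272*1/84652 = -1/1970021344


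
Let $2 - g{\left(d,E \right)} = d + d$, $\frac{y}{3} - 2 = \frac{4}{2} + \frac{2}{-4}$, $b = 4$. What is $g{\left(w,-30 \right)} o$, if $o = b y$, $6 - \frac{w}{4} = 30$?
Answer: $8148$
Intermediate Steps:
$w = -96$ ($w = 24 - 120 = -96$)
$y = \frac{21}{2}$ ($y = 6 + 3 \left(\frac{4}{2} + \frac{2}{-4}\right) = 6 + 3 \left(4 \cdot \frac{1}{2} + 2 \left(- \frac{1}{4}\right)\right) = 6 + 3 \left(2 - \frac{1}{2}\right) = 6 + 3 \cdot \frac{3}{2} = 6 + \frac{9}{2} = \frac{21}{2} \approx 10.5$)
$g{\left(d,E \right)} = 2 - 2 d$ ($g{\left(d,E \right)} = 2 - \left(d + d\right) = 2 - 2 d$)
$o = 42$ ($o = 4 \cdot \frac{21}{2} = 42$)
$g{\left(w,-30 \right)} o = \left(2 - -192\right) 42 = \left(2 + 192\right) 42 = 194 \cdot 42 = 8148$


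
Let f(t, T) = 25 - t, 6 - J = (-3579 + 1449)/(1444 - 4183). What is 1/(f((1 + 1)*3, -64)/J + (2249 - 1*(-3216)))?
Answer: 4768/26074467 ≈ 0.00018286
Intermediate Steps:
J = 4768/913 (J = 6 - (-3579 + 1449)/(1444 - 4183) = 6 - (-2130)/(-2739) = 6 - (-2130)*(-1)/2739 = 6 - 1*710/913 = 6 - 710/913 = 4768/913 ≈ 5.2223)
1/(f((1 + 1)*3, -64)/J + (2249 - 1*(-3216))) = 1/((25 - (1 + 1)*3)/(4768/913) + (2249 - 1*(-3216))) = 1/((25 - 2*3)*(913/4768) + (2249 + 3216)) = 1/((25 - 1*6)*(913/4768) + 5465) = 1/((25 - 6)*(913/4768) + 5465) = 1/(19*(913/4768) + 5465) = 1/(17347/4768 + 5465) = 1/(26074467/4768) = 4768/26074467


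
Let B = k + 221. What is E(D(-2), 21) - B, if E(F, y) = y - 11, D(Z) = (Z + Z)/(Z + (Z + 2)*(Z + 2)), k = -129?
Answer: -82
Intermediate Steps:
D(Z) = 2*Z/(Z + (2 + Z)²) (D(Z) = (2*Z)/(Z + (2 + Z)*(2 + Z)) = (2*Z)/(Z + (2 + Z)²) = 2*Z/(Z + (2 + Z)²))
B = 92 (B = -129 + 221 = 92)
E(F, y) = -11 + y
E(D(-2), 21) - B = (-11 + 21) - 1*92 = 10 - 92 = -82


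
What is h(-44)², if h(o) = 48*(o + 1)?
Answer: 4260096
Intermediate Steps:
h(o) = 48 + 48*o (h(o) = 48*(1 + o) = 48 + 48*o)
h(-44)² = (48 + 48*(-44))² = (48 - 2112)² = (-2064)² = 4260096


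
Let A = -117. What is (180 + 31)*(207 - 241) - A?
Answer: -7057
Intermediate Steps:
(180 + 31)*(207 - 241) - A = (180 + 31)*(207 - 241) - 1*(-117) = 211*(-34) + 117 = -7174 + 117 = -7057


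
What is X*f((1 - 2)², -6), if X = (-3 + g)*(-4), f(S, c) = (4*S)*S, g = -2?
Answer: 80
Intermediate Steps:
f(S, c) = 4*S²
X = 20 (X = (-3 - 2)*(-4) = -5*(-4) = 20)
X*f((1 - 2)², -6) = 20*(4*((1 - 2)²)²) = 20*(4*((-1)²)²) = 20*(4*1²) = 20*(4*1) = 20*4 = 80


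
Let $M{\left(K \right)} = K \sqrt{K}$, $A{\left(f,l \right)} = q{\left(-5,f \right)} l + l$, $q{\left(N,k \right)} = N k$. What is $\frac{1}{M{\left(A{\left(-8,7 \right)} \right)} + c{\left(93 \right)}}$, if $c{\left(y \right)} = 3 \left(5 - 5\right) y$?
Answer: $\frac{\sqrt{287}}{82369} \approx 0.00020567$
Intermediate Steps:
$A{\left(f,l \right)} = l - 5 f l$ ($A{\left(f,l \right)} = - 5 f l + l = l - 5 f l$)
$M{\left(K \right)} = K^{\frac{3}{2}}$
$c{\left(y \right)} = 0$ ($c{\left(y \right)} = 3 \left(5 - 5\right) y = 3 \cdot 0 y = 0 y = 0$)
$\frac{1}{M{\left(A{\left(-8,7 \right)} \right)} + c{\left(93 \right)}} = \frac{1}{\left(7 \left(1 - -40\right)\right)^{\frac{3}{2}} + 0} = \frac{1}{\left(7 \left(1 + 40\right)\right)^{\frac{3}{2}} + 0} = \frac{1}{\left(7 \cdot 41\right)^{\frac{3}{2}} + 0} = \frac{1}{287^{\frac{3}{2}} + 0} = \frac{1}{287 \sqrt{287} + 0} = \frac{1}{287 \sqrt{287}} = \frac{\sqrt{287}}{82369}$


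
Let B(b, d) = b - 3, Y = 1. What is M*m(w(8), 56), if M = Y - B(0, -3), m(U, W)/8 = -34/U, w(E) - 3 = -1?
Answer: -544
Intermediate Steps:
B(b, d) = -3 + b
w(E) = 2 (w(E) = 3 - 1 = 2)
m(U, W) = -272/U (m(U, W) = 8*(-34/U) = -272/U)
M = 4 (M = 1 - (-3 + 0) = 1 - 1*(-3) = 1 + 3 = 4)
M*m(w(8), 56) = 4*(-272/2) = 4*(-272*½) = 4*(-136) = -544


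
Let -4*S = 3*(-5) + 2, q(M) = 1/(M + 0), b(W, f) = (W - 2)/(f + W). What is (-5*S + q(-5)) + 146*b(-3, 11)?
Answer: -1077/10 ≈ -107.70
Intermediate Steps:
b(W, f) = (-2 + W)/(W + f)
q(M) = 1/M
S = 13/4 (S = -(3*(-5) + 2)/4 = -(-15 + 2)/4 = -¼*(-13) = 13/4 ≈ 3.2500)
(-5*S + q(-5)) + 146*b(-3, 11) = (-5*13/4 + 1/(-5)) + 146*((-2 - 3)/(-3 + 11)) = (-65/4 - ⅕) + 146*(-5/8) = -329/20 + 146*((⅛)*(-5)) = -329/20 + 146*(-5/8) = -329/20 - 365/4 = -1077/10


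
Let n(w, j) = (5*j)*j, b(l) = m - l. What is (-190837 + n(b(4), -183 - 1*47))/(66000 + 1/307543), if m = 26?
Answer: 22654540009/20297838001 ≈ 1.1161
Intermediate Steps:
b(l) = 26 - l
n(w, j) = 5*j**2
(-190837 + n(b(4), -183 - 1*47))/(66000 + 1/307543) = (-190837 + 5*(-183 - 1*47)**2)/(66000 + 1/307543) = (-190837 + 5*(-183 - 47)**2)/(66000 + 1/307543) = (-190837 + 5*(-230)**2)/(20297838001/307543) = (-190837 + 5*52900)*(307543/20297838001) = (-190837 + 264500)*(307543/20297838001) = 73663*(307543/20297838001) = 22654540009/20297838001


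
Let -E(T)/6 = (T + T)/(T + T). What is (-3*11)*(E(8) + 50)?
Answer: -1452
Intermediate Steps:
E(T) = -6 (E(T) = -6*(T + T)/(T + T) = -6*2*T/(2*T) = -6*2*T*1/(2*T) = -6*1 = -6)
(-3*11)*(E(8) + 50) = (-3*11)*(-6 + 50) = -33*44 = -1452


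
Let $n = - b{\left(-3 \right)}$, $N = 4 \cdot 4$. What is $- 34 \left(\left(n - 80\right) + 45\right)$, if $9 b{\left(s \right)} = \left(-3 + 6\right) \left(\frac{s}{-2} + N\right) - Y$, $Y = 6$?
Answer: $\frac{4097}{3} \approx 1365.7$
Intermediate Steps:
$N = 16$
$b{\left(s \right)} = \frac{14}{3} - \frac{s}{6}$ ($b{\left(s \right)} = \frac{\left(-3 + 6\right) \left(\frac{s}{-2} + 16\right) - 6}{9} = \frac{3 \left(s \left(- \frac{1}{2}\right) + 16\right) - 6}{9} = \frac{3 \left(- \frac{s}{2} + 16\right) - 6}{9} = \frac{3 \left(16 - \frac{s}{2}\right) - 6}{9} = \frac{\left(48 - \frac{3 s}{2}\right) - 6}{9} = \frac{42 - \frac{3 s}{2}}{9} = \frac{14}{3} - \frac{s}{6}$)
$n = - \frac{31}{6}$ ($n = - (\frac{14}{3} - - \frac{1}{2}) = - (\frac{14}{3} + \frac{1}{2}) = \left(-1\right) \frac{31}{6} = - \frac{31}{6} \approx -5.1667$)
$- 34 \left(\left(n - 80\right) + 45\right) = - 34 \left(\left(- \frac{31}{6} - 80\right) + 45\right) = - 34 \left(- \frac{511}{6} + 45\right) = \left(-34\right) \left(- \frac{241}{6}\right) = \frac{4097}{3}$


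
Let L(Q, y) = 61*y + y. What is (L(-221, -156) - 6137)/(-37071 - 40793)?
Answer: 15809/77864 ≈ 0.20303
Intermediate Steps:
L(Q, y) = 62*y
(L(-221, -156) - 6137)/(-37071 - 40793) = (62*(-156) - 6137)/(-37071 - 40793) = (-9672 - 6137)/(-77864) = -15809*(-1/77864) = 15809/77864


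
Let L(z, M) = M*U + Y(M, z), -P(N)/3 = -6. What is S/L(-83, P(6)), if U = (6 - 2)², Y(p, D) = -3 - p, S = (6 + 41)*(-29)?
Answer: -1363/267 ≈ -5.1049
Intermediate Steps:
P(N) = 18 (P(N) = -3*(-6) = 18)
S = -1363 (S = 47*(-29) = -1363)
U = 16 (U = 4² = 16)
L(z, M) = -3 + 15*M (L(z, M) = M*16 + (-3 - M) = 16*M + (-3 - M) = -3 + 15*M)
S/L(-83, P(6)) = -1363/(-3 + 15*18) = -1363/(-3 + 270) = -1363/267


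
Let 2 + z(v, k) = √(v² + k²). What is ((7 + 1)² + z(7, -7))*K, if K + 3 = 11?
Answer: 496 + 56*√2 ≈ 575.20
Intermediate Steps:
K = 8 (K = -3 + 11 = 8)
z(v, k) = -2 + √(k² + v²) (z(v, k) = -2 + √(v² + k²) = -2 + √(k² + v²))
((7 + 1)² + z(7, -7))*K = ((7 + 1)² + (-2 + √((-7)² + 7²)))*8 = (8² + (-2 + √(49 + 49)))*8 = (64 + (-2 + √98))*8 = (64 + (-2 + 7*√2))*8 = (62 + 7*√2)*8 = 496 + 56*√2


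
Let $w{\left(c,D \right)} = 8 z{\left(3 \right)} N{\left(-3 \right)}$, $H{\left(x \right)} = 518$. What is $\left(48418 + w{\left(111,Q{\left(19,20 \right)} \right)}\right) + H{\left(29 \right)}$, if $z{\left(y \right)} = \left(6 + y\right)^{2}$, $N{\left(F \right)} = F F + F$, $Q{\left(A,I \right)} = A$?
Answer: $52824$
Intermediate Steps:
$N{\left(F \right)} = F + F^{2}$ ($N{\left(F \right)} = F^{2} + F = F + F^{2}$)
$w{\left(c,D \right)} = 3888$ ($w{\left(c,D \right)} = 8 \left(6 + 3\right)^{2} \left(- 3 \left(1 - 3\right)\right) = 8 \cdot 9^{2} \left(\left(-3\right) \left(-2\right)\right) = 8 \cdot 81 \cdot 6 = 648 \cdot 6 = 3888$)
$\left(48418 + w{\left(111,Q{\left(19,20 \right)} \right)}\right) + H{\left(29 \right)} = \left(48418 + 3888\right) + 518 = 52306 + 518 = 52824$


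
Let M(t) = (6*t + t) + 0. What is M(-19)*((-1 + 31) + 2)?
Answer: -4256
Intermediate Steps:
M(t) = 7*t (M(t) = 7*t + 0 = 7*t)
M(-19)*((-1 + 31) + 2) = (7*(-19))*((-1 + 31) + 2) = -133*(30 + 2) = -133*32 = -4256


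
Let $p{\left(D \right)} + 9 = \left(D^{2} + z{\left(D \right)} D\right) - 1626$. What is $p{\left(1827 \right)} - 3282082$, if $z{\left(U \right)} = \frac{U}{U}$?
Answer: $56039$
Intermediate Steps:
$z{\left(U \right)} = 1$
$p{\left(D \right)} = -1635 + D + D^{2}$ ($p{\left(D \right)} = -9 - \left(1626 - D - D^{2}\right) = -9 + \left(-1626 + D + D^{2}\right) = -1635 + D + D^{2}$)
$p{\left(1827 \right)} - 3282082 = \left(-1635 + 1827 + 1827^{2}\right) - 3282082 = \left(-1635 + 1827 + 3337929\right) - 3282082 = 3338121 - 3282082 = 56039$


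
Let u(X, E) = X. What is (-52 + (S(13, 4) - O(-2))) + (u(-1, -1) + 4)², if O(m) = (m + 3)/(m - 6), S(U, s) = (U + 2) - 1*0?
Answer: -223/8 ≈ -27.875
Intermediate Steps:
S(U, s) = 2 + U (S(U, s) = (2 + U) + 0 = 2 + U)
O(m) = (3 + m)/(-6 + m)
(-52 + (S(13, 4) - O(-2))) + (u(-1, -1) + 4)² = (-52 + ((2 + 13) - (3 - 2)/(-6 - 2))) + (-1 + 4)² = (-52 + (15 - 1/(-8))) + 3² = (-52 + (15 - (-1)/8)) + 9 = (-52 + (15 - 1*(-⅛))) + 9 = (-52 + (15 + ⅛)) + 9 = (-52 + 121/8) + 9 = -295/8 + 9 = -223/8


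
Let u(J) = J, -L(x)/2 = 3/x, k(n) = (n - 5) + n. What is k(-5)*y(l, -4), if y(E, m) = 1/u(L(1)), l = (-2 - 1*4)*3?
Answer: 5/2 ≈ 2.5000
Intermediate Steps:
l = -18 (l = (-2 - 4)*3 = -6*3 = -18)
k(n) = -5 + 2*n (k(n) = (-5 + n) + n = -5 + 2*n)
L(x) = -6/x
y(E, m) = -1/6 (y(E, m) = 1/(-6/1) = 1/(-6*1) = 1/(-6) = -1/6)
k(-5)*y(l, -4) = (-5 + 2*(-5))*(-1/6) = (-5 - 10)*(-1/6) = -15*(-1/6) = 5/2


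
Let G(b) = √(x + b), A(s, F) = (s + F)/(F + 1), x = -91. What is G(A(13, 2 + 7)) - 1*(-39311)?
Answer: 39311 + 2*I*√555/5 ≈ 39311.0 + 9.4234*I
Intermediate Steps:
A(s, F) = (F + s)/(1 + F)
G(b) = √(-91 + b)
G(A(13, 2 + 7)) - 1*(-39311) = √(-91 + ((2 + 7) + 13)/(1 + (2 + 7))) - 1*(-39311) = √(-91 + (9 + 13)/(1 + 9)) + 39311 = √(-91 + 22/10) + 39311 = √(-91 + (⅒)*22) + 39311 = √(-91 + 11/5) + 39311 = √(-444/5) + 39311 = 2*I*√555/5 + 39311 = 39311 + 2*I*√555/5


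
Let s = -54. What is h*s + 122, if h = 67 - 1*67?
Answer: 122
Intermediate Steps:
h = 0 (h = 67 - 67 = 0)
h*s + 122 = 0*(-54) + 122 = 0 + 122 = 122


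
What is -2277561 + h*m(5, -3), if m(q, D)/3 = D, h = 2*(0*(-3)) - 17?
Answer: -2277408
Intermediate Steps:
h = -17 (h = 2*0 - 17 = 0 - 17 = -17)
m(q, D) = 3*D
-2277561 + h*m(5, -3) = -2277561 - 51*(-3) = -2277561 - 17*(-9) = -2277561 + 153 = -2277408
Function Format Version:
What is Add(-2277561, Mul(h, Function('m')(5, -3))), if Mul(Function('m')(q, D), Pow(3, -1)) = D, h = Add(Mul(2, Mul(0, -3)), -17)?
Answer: -2277408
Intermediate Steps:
h = -17 (h = Add(Mul(2, 0), -17) = Add(0, -17) = -17)
Function('m')(q, D) = Mul(3, D)
Add(-2277561, Mul(h, Function('m')(5, -3))) = Add(-2277561, Mul(-17, Mul(3, -3))) = Add(-2277561, Mul(-17, -9)) = Add(-2277561, 153) = -2277408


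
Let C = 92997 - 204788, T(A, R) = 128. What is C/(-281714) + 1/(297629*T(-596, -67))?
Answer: 2129423727353/5366160390784 ≈ 0.39682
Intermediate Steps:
C = -111791
C/(-281714) + 1/(297629*T(-596, -67)) = -111791/(-281714) + 1/(297629*128) = -111791*(-1/281714) + (1/297629)*(1/128) = 111791/281714 + 1/38096512 = 2129423727353/5366160390784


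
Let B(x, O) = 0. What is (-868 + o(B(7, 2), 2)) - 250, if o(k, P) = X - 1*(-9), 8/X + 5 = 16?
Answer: -12191/11 ≈ -1108.3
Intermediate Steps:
X = 8/11 (X = 8/(-5 + 16) = 8/11 ≈ 0.72727)
o(k, P) = 107/11 (o(k, P) = 8/11 - 1*(-9) = 8/11 + 9 = 107/11)
(-868 + o(B(7, 2), 2)) - 250 = (-868 + 107/11) - 250 = -9441/11 - 250 = -12191/11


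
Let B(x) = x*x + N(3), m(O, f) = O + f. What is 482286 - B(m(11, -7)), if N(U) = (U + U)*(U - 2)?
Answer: 482264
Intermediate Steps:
N(U) = 2*U*(-2 + U) (N(U) = (2*U)*(-2 + U) = 2*U*(-2 + U))
B(x) = 6 + x² (B(x) = x*x + 2*3*(-2 + 3) = x² + 2*3*1 = x² + 6 = 6 + x²)
482286 - B(m(11, -7)) = 482286 - (6 + (11 - 7)²) = 482286 - (6 + 4²) = 482286 - (6 + 16) = 482286 - 1*22 = 482286 - 22 = 482264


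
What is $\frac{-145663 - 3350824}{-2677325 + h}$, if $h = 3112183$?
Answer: $- \frac{3496487}{434858} \approx -8.0405$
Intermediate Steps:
$\frac{-145663 - 3350824}{-2677325 + h} = \frac{-145663 - 3350824}{-2677325 + 3112183} = - \frac{3496487}{434858}$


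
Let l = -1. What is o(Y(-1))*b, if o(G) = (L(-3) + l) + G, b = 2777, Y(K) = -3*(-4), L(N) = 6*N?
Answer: -19439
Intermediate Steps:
Y(K) = 12
o(G) = -19 + G (o(G) = (6*(-3) - 1) + G = (-18 - 1) + G = -19 + G)
o(Y(-1))*b = (-19 + 12)*2777 = -7*2777 = -19439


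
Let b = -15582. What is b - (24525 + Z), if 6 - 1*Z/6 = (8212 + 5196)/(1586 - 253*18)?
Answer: -14903109/371 ≈ -40170.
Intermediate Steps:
Z = 23412/371 (Z = 36 - 6*(8212 + 5196)/(1586 - 253*18) = 36 - 80448/(1586 - 4554) = 36 - 80448/(-2968) = 36 - 80448*(-1)/2968 = 36 - 6*(-1676/371) = 36 + 10056/371 = 23412/371 ≈ 63.105)
b - (24525 + Z) = -15582 - (24525 + 23412/371) = -15582 - 1*9122187/371 = -15582 - 9122187/371 = -14903109/371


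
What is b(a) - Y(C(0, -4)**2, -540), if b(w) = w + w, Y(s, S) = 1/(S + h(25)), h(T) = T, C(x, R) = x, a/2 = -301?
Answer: -620059/515 ≈ -1204.0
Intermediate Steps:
a = -602 (a = 2*(-301) = -602)
Y(s, S) = 1/(25 + S) (Y(s, S) = 1/(S + 25) = 1/(25 + S))
b(w) = 2*w
b(a) - Y(C(0, -4)**2, -540) = 2*(-602) - 1/(25 - 540) = -1204 - 1/(-515) = -1204 - 1*(-1/515) = -1204 + 1/515 = -620059/515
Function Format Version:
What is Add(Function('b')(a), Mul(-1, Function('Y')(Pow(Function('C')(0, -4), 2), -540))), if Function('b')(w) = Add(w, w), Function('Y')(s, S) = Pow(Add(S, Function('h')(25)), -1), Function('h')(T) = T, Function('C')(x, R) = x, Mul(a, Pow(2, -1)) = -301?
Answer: Rational(-620059, 515) ≈ -1204.0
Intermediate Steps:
a = -602 (a = Mul(2, -301) = -602)
Function('Y')(s, S) = Pow(Add(25, S), -1) (Function('Y')(s, S) = Pow(Add(S, 25), -1) = Pow(Add(25, S), -1))
Function('b')(w) = Mul(2, w)
Add(Function('b')(a), Mul(-1, Function('Y')(Pow(Function('C')(0, -4), 2), -540))) = Add(Mul(2, -602), Mul(-1, Pow(Add(25, -540), -1))) = Add(-1204, Mul(-1, Pow(-515, -1))) = Add(-1204, Mul(-1, Rational(-1, 515))) = Add(-1204, Rational(1, 515)) = Rational(-620059, 515)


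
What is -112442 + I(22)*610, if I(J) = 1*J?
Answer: -99022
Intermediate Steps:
I(J) = J
-112442 + I(22)*610 = -112442 + 22*610 = -112442 + 13420 = -99022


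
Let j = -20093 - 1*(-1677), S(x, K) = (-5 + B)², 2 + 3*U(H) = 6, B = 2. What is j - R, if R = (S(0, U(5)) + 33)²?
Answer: -20180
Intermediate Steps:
U(H) = 4/3 (U(H) = -⅔ + (⅓)*6 = -⅔ + 2 = 4/3)
S(x, K) = 9 (S(x, K) = (-5 + 2)² = (-3)² = 9)
R = 1764 (R = (9 + 33)² = 42² = 1764)
j = -18416 (j = -20093 + 1677 = -18416)
j - R = -18416 - 1*1764 = -18416 - 1764 = -20180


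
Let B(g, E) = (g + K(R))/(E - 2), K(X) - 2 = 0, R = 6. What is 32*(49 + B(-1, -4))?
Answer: 4688/3 ≈ 1562.7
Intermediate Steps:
K(X) = 2 (K(X) = 2 + 0 = 2)
B(g, E) = (2 + g)/(-2 + E) (B(g, E) = (g + 2)/(E - 2) = (2 + g)/(-2 + E))
32*(49 + B(-1, -4)) = 32*(49 + (2 - 1)/(-2 - 4)) = 32*(49 + 1/(-6)) = 32*(49 - 1/6*1) = 32*(49 - 1/6) = 32*(293/6) = 4688/3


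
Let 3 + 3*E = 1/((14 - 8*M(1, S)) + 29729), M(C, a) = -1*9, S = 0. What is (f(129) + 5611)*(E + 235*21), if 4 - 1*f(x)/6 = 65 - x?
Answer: 2656314896989/89445 ≈ 2.9698e+7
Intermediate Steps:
f(x) = -366 + 6*x (f(x) = 24 - 6*(65 - x) = 24 + (-390 + 6*x) = -366 + 6*x)
M(C, a) = -9
E = -89444/89445 (E = -1 + 1/(3*((14 - 8*(-9)) + 29729)) = -1 + 1/(3*((14 + 72) + 29729)) = -1 + 1/(3*(86 + 29729)) = -1 + (1/3)/29815 = -1 + (1/3)*(1/29815) = -1 + 1/89445 = -89444/89445 ≈ -0.99999)
(f(129) + 5611)*(E + 235*21) = ((-366 + 6*129) + 5611)*(-89444/89445 + 235*21) = ((-366 + 774) + 5611)*(-89444/89445 + 4935) = (408 + 5611)*(441321631/89445) = 6019*(441321631/89445) = 2656314896989/89445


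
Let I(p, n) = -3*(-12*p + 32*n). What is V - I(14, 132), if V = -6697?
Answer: 5471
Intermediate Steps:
I(p, n) = -96*n + 36*p
V - I(14, 132) = -6697 - (-96*132 + 36*14) = -6697 - (-12672 + 504) = -6697 - 1*(-12168) = -6697 + 12168 = 5471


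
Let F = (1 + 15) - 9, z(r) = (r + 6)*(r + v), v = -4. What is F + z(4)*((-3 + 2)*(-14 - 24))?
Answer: 7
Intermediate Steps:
z(r) = (-4 + r)*(6 + r) (z(r) = (r + 6)*(r - 4) = (6 + r)*(-4 + r) = (-4 + r)*(6 + r))
F = 7 (F = 16 - 9 = 7)
F + z(4)*((-3 + 2)*(-14 - 24)) = 7 + (-24 + 4**2 + 2*4)*((-3 + 2)*(-14 - 24)) = 7 + (-24 + 16 + 8)*(-1*(-38)) = 7 + 0*38 = 7 + 0 = 7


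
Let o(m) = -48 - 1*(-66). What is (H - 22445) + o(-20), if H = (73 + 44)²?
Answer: -8738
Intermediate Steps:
o(m) = 18 (o(m) = -48 + 66 = 18)
H = 13689 (H = 117² = 13689)
(H - 22445) + o(-20) = (13689 - 22445) + 18 = -8756 + 18 = -8738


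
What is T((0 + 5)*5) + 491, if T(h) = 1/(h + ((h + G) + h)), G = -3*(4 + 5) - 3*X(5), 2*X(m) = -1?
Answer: 48611/99 ≈ 491.02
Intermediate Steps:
X(m) = -½ (X(m) = (½)*(-1) = -½)
G = -51/2 (G = -3*(4 + 5) - 3*(-½) = -3*9 + 3/2 = -27 + 3/2 = -51/2 ≈ -25.500)
T(h) = 1/(-51/2 + 3*h) (T(h) = 1/(h + ((h - 51/2) + h)) = 1/(h + ((-51/2 + h) + h)) = 1/(h + (-51/2 + 2*h)) = 1/(-51/2 + 3*h))
T((0 + 5)*5) + 491 = 2/(3*(-17 + 2*((0 + 5)*5))) + 491 = 2/(3*(-17 + 2*(5*5))) + 491 = 2/(3*(-17 + 2*25)) + 491 = 2/(3*(-17 + 50)) + 491 = (⅔)/33 + 491 = (⅔)*(1/33) + 491 = 2/99 + 491 = 48611/99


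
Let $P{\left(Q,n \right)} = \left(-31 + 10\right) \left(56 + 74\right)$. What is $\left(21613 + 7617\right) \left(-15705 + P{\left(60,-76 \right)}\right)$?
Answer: $-538855050$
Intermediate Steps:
$P{\left(Q,n \right)} = -2730$ ($P{\left(Q,n \right)} = \left(-21\right) 130 = -2730$)
$\left(21613 + 7617\right) \left(-15705 + P{\left(60,-76 \right)}\right) = \left(21613 + 7617\right) \left(-15705 - 2730\right) = 29230 \left(-18435\right) = -538855050$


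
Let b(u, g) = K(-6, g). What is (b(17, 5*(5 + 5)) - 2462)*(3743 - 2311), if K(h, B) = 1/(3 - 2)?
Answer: -3524152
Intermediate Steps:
K(h, B) = 1 (K(h, B) = 1/1 = 1)
b(u, g) = 1
(b(17, 5*(5 + 5)) - 2462)*(3743 - 2311) = (1 - 2462)*(3743 - 2311) = -2461*1432 = -3524152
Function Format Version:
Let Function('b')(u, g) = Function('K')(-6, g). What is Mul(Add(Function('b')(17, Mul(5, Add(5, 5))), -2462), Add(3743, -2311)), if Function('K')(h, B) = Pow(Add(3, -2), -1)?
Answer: -3524152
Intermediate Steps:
Function('K')(h, B) = 1 (Function('K')(h, B) = Pow(1, -1) = 1)
Function('b')(u, g) = 1
Mul(Add(Function('b')(17, Mul(5, Add(5, 5))), -2462), Add(3743, -2311)) = Mul(Add(1, -2462), Add(3743, -2311)) = Mul(-2461, 1432) = -3524152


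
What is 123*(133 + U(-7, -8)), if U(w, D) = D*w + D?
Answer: 22263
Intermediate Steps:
U(w, D) = D + D*w
123*(133 + U(-7, -8)) = 123*(133 - 8*(1 - 7)) = 123*(133 - 8*(-6)) = 123*(133 + 48) = 123*181 = 22263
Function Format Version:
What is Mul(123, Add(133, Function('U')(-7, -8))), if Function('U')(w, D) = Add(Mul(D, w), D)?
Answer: 22263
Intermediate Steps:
Function('U')(w, D) = Add(D, Mul(D, w))
Mul(123, Add(133, Function('U')(-7, -8))) = Mul(123, Add(133, Mul(-8, Add(1, -7)))) = Mul(123, Add(133, Mul(-8, -6))) = Mul(123, Add(133, 48)) = Mul(123, 181) = 22263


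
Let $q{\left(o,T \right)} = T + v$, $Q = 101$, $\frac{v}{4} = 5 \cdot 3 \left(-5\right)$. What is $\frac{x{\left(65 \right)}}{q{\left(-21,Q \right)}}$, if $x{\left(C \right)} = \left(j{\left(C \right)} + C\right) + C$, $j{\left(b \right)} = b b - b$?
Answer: $- \frac{4290}{199} \approx -21.558$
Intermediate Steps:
$v = -300$ ($v = 4 \cdot 5 \cdot 3 \left(-5\right) = 4 \cdot 15 \left(-5\right) = 4 \left(-75\right) = -300$)
$q{\left(o,T \right)} = -300 + T$ ($q{\left(o,T \right)} = T - 300 = -300 + T$)
$j{\left(b \right)} = b^{2} - b$
$x{\left(C \right)} = 2 C + C \left(-1 + C\right)$ ($x{\left(C \right)} = \left(C \left(-1 + C\right) + C\right) + C = \left(C + C \left(-1 + C\right)\right) + C = 2 C + C \left(-1 + C\right)$)
$\frac{x{\left(65 \right)}}{q{\left(-21,Q \right)}} = \frac{65 \left(1 + 65\right)}{-300 + 101} = \frac{65 \cdot 66}{-199} = 4290 \left(- \frac{1}{199}\right) = - \frac{4290}{199}$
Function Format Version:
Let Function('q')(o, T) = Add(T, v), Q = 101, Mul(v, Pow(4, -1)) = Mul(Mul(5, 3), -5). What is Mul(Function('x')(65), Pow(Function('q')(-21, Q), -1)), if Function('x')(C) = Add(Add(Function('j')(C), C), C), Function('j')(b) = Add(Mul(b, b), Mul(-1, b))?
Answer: Rational(-4290, 199) ≈ -21.558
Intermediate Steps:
v = -300 (v = Mul(4, Mul(Mul(5, 3), -5)) = Mul(4, Mul(15, -5)) = Mul(4, -75) = -300)
Function('q')(o, T) = Add(-300, T) (Function('q')(o, T) = Add(T, -300) = Add(-300, T))
Function('j')(b) = Add(Pow(b, 2), Mul(-1, b))
Function('x')(C) = Add(Mul(2, C), Mul(C, Add(-1, C))) (Function('x')(C) = Add(Add(Mul(C, Add(-1, C)), C), C) = Add(Add(C, Mul(C, Add(-1, C))), C) = Add(Mul(2, C), Mul(C, Add(-1, C))))
Mul(Function('x')(65), Pow(Function('q')(-21, Q), -1)) = Mul(Mul(65, Add(1, 65)), Pow(Add(-300, 101), -1)) = Mul(Mul(65, 66), Pow(-199, -1)) = Mul(4290, Rational(-1, 199)) = Rational(-4290, 199)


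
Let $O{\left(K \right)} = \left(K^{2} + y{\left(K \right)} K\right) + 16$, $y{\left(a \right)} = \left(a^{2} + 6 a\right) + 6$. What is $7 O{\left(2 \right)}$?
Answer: $448$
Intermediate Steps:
$y{\left(a \right)} = 6 + a^{2} + 6 a$
$O{\left(K \right)} = 16 + K^{2} + K \left(6 + K^{2} + 6 K\right)$ ($O{\left(K \right)} = \left(K^{2} + \left(6 + K^{2} + 6 K\right) K\right) + 16 = \left(K^{2} + K \left(6 + K^{2} + 6 K\right)\right) + 16 = 16 + K^{2} + K \left(6 + K^{2} + 6 K\right)$)
$7 O{\left(2 \right)} = 7 \left(16 + 2^{3} + 6 \cdot 2 + 7 \cdot 2^{2}\right) = 7 \left(16 + 8 + 12 + 7 \cdot 4\right) = 7 \left(16 + 8 + 12 + 28\right) = 7 \cdot 64 = 448$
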